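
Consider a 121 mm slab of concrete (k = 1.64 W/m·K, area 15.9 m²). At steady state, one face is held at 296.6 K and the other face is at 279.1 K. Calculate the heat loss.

Q = kA·ΔT/L = 1.64 × 15.9 × |296.6 K − 279.1 K| / 0.121 = 3770 W

Q = 3.77 kW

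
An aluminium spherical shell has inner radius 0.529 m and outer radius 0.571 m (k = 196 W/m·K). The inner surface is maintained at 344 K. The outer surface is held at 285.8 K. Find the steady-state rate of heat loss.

Q = 1.03×10^6 W

Q = 4πk·ΔT/(1/r₁ − 1/r₂) = 4π × 196 × 58.2 / (1/0.529 − 1/0.571) = 1.03×10^6 W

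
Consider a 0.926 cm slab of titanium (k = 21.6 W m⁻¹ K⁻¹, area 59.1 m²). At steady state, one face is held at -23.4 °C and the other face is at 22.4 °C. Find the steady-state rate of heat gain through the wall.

Q = 6310 kW

Q = kA·ΔT/L = 21.6 × 59.1 × |-23.4 °C − 22.4 °C| / 0.00926 = 6.31×10^6 W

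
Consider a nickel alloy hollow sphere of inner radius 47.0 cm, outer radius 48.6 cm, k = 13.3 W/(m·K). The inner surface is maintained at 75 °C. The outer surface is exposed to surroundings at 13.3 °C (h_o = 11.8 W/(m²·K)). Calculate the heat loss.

Treat each layer as a resistance in series:
  R_nickel alloy = (1/0.470 − 1/0.486)/(4πk) = 0.07005/(4π·13.3) = 4.191×10^-4 K/W
  R_conv,out = 1/(4πr²h) = 1/(4π·0.486²·11.8) = 0.02855 K/W
ΣR = 4.191×10^-4 + 0.02855 = 0.02897 K/W
Q = ΔT/ΣR = (75 °C − 13.3 °C)/0.02897 = 2130 W

Q = 2130 W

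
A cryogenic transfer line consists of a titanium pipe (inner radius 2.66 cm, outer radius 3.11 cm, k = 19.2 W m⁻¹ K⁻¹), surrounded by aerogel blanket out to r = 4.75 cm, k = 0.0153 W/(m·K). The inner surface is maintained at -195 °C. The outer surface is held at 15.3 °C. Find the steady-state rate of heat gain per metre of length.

Q' = 47.7 W/m

Treat each layer as a resistance in series:
  R'_titanium = ln(0.0311/0.0266)/(2πk) = 0.1563/(2π·19.2) = 0.001296 m·K/W
  R'_aerogel blanket = ln(0.0475/0.0311)/(2πk) = 0.4235/(2π·0.0153) = 4.406 m·K/W
ΣR = 0.001296 + 4.406 = 4.407 m·K/W
Q' = ΔT/ΣR = (-195 °C − 15.3 °C)/4.407 = -47.7 W/m
(Negative Q' ⇒ heat flows inward; heat gain = 47.7 W/m.)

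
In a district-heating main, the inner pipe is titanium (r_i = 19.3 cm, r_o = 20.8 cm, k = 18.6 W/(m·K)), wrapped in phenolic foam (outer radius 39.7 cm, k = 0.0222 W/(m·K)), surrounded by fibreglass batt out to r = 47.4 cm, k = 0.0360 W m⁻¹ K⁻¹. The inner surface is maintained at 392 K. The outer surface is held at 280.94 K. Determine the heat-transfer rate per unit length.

Q' = 20.5 W/m

Treat each layer as a resistance in series:
  R'_titanium = ln(0.208/0.193)/(2πk) = 0.07485/(2π·18.6) = 6.405×10^-4 m·K/W
  R'_phenolic foam = ln(0.397/0.208)/(2πk) = 0.6464/(2π·0.0222) = 4.634 m·K/W
  R'_fibreglass batt = ln(0.474/0.397)/(2πk) = 0.1773/(2π·0.0360) = 0.7837 m·K/W
ΣR = 6.405×10^-4 + 4.634 + 0.7837 = 5.418 m·K/W
Q' = ΔT/ΣR = (392 K − 280.94 K)/5.418 = 20.5 W/m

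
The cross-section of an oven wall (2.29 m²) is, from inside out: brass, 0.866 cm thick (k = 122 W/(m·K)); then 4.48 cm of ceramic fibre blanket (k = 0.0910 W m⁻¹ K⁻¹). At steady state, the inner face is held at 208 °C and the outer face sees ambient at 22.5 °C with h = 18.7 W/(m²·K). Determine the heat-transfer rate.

Q = 778 W

Resistance network (inner→outer):
  R_brass = L/(kA) = 0.00866/(122·2.29) = 3.100×10^-5 K/W
  R_ceramic fibre blanket = L/(kA) = 0.0448/(0.0910·2.29) = 0.2150 K/W
  R_conv,out = 1/(hA) = 1/(18.7·2.29) = 0.02335 K/W
ΣR = 3.100×10^-5 + 0.2150 + 0.02335 = 0.2384 K/W
Q = ΔT/ΣR = (208 °C − 22.5 °C)/0.2384 = 778 W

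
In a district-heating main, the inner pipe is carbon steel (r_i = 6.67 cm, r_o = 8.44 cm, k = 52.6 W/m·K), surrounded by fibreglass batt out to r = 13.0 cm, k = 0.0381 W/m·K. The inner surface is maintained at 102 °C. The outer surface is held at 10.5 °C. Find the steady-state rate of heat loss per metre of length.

Q' = 50.7 W/m

Series thermal resistances, inner to outer:
  R'_carbon steel = ln(0.0844/0.0667)/(2πk) = 0.2354/(2π·52.6) = 7.122×10^-4 m·K/W
  R'_fibreglass batt = ln(0.130/0.0844)/(2πk) = 0.4320/(2π·0.0381) = 1.804 m·K/W
ΣR = 7.122×10^-4 + 1.804 = 1.805 m·K/W
Q' = ΔT/ΣR = (102 °C − 10.5 °C)/1.805 = 50.7 W/m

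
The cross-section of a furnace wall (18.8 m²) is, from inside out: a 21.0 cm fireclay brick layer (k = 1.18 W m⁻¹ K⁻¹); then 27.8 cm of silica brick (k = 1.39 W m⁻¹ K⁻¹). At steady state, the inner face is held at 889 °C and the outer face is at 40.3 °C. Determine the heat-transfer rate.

Q = 42200 W

Treat each layer as a resistance in series:
  R_fireclay brick = L/(kA) = 0.210/(1.18·18.8) = 0.009466 K/W
  R_silica brick = L/(kA) = 0.278/(1.39·18.8) = 0.01064 K/W
ΣR = 0.009466 + 0.01064 = 0.02011 K/W
Q = ΔT/ΣR = (889 °C − 40.3 °C)/0.02011 = 42200 W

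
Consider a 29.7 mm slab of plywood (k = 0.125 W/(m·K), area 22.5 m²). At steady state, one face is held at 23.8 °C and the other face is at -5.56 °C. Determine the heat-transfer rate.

Q = kA·ΔT/L = 0.125 × 22.5 × |23.8 °C − -5.56 °C| / 0.0297 = 2780 W

Q = 2.78 kW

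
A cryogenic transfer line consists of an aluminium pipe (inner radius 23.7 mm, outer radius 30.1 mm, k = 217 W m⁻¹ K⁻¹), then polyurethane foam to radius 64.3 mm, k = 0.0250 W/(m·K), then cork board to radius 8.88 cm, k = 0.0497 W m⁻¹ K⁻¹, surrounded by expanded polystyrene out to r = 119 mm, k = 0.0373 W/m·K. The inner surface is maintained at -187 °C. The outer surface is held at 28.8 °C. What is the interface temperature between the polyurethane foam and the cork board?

Series thermal resistances, inner to outer:
  R'_aluminium = ln(0.0301/0.0237)/(2πk) = 0.2391/(2π·217) = 1.753×10^-4 m·K/W
  R'_polyurethane foam = ln(0.0643/0.0301)/(2πk) = 0.7590/(2π·0.0250) = 4.832 m·K/W
  R'_cork board = ln(0.0888/0.0643)/(2πk) = 0.3228/(2π·0.0497) = 1.034 m·K/W
  R'_expanded polystyrene = ln(0.119/0.0888)/(2πk) = 0.2927/(2π·0.0373) = 1.249 m·K/W
ΣR = 1.753×10^-4 + 4.832 + 1.034 + 1.249 = 7.115 m·K/W
Q' = ΔT/ΣR = (-187 °C − 28.8 °C)/7.115 = -30.33 W/m
From the inner boundary to the polyurethane foam/cork board interface, ΣR_partial = 4.832 m·K/W.
T_interface = T_in − Q'·ΣR_partial = -187 °C − (-30.33)(4.832) = -40.4 °C

T = -40.4 °C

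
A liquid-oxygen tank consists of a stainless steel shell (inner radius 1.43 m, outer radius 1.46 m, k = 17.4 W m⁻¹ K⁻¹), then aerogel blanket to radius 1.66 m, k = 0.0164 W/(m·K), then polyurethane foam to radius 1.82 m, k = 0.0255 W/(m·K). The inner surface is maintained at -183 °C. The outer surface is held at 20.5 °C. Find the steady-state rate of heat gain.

Q = 360 W

Resistance network (inner→outer):
  R_stainless steel = (1/1.43 − 1/1.46)/(4πk) = 0.01437/(4π·17.4) = 6.572×10^-5 K/W
  R_aerogel blanket = (1/1.46 − 1/1.66)/(4πk) = 0.08252/(4π·0.0164) = 0.4004 K/W
  R_polyurethane foam = (1/1.66 − 1/1.82)/(4πk) = 0.05296/(4π·0.0255) = 0.1653 K/W
ΣR = 6.572×10^-5 + 0.4004 + 0.1653 = 0.5658 K/W
Q = ΔT/ΣR = (-183 °C − 20.5 °C)/0.5658 = -360 W
(Negative Q ⇒ heat flows inward; heat gain = 360 W.)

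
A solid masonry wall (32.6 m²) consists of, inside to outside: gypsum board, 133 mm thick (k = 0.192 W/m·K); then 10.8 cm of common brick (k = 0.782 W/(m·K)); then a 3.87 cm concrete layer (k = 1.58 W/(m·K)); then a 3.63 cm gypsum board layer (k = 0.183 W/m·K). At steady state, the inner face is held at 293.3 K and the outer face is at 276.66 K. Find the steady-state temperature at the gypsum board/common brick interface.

Resistance network (inner→outer):
  R_gypsum board = L/(kA) = 0.133/(0.192·32.6) = 0.02125 K/W
  R_common brick = L/(kA) = 0.108/(0.782·32.6) = 0.004236 K/W
  R_concrete = L/(kA) = 0.0387/(1.58·32.6) = 7.513×10^-4 K/W
  R_gypsum board = L/(kA) = 0.0363/(0.183·32.6) = 0.006085 K/W
ΣR = 0.02125 + 0.004236 + 7.513×10^-4 + 0.006085 = 0.03232 K/W
Q = ΔT/ΣR = (293.3 K − 276.66 K)/0.03232 = 514.9 W
From the inner boundary to the gypsum board/common brick interface, ΣR_partial = 0.02125 K/W.
T_interface = T_in − Q·ΣR_partial = 293.3 K − (514.9)(0.02125) = 282.36 K

T = 282.36 K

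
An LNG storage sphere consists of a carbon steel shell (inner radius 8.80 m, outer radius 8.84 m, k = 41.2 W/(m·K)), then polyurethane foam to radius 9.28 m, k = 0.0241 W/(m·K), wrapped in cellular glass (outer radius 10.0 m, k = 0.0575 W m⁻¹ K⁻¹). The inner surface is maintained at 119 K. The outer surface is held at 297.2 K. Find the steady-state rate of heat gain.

Resistance network (inner→outer):
  R_carbon steel = (1/8.80 − 1/8.84)/(4πk) = 5.142×10^-4/(4π·41.2) = 9.932×10^-7 K/W
  R_polyurethane foam = (1/8.84 − 1/9.28)/(4πk) = 0.005364/(4π·0.0241) = 0.01771 K/W
  R_cellular glass = (1/9.28 − 1/10.0)/(4πk) = 0.007759/(4π·0.0575) = 0.01074 K/W
ΣR = 9.932×10^-7 + 0.01771 + 0.01074 = 0.02845 K/W
Q = ΔT/ΣR = (119 K − 297.2 K)/0.02845 = -6260 W
(Negative Q ⇒ heat flows inward; heat gain = 6260 W.)

Q = 6.26 kW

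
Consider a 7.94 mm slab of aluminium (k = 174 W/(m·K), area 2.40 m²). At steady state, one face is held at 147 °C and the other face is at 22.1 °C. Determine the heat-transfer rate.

Q = 6.57×10^6 W

Q = kA·ΔT/L = 174 × 2.40 × |147 °C − 22.1 °C| / 0.00794 = 6.57×10^6 W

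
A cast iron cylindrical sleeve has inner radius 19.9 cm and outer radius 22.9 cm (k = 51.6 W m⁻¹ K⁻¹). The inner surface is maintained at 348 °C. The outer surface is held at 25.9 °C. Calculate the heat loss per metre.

Q' = 2πk·ΔT/ln(r₂/r₁) = 2π × 51.6 × 322.1 / ln(0.229/0.199) = 7.44×10^5 W/m

Q' = 744 kW/m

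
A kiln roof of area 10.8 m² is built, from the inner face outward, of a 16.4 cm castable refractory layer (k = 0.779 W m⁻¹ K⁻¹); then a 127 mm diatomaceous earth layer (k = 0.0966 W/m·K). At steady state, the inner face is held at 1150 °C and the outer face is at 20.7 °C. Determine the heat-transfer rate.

Series thermal resistances, inner to outer:
  R_castable refractory = L/(kA) = 0.164/(0.779·10.8) = 0.01949 K/W
  R_diatomaceous earth = L/(kA) = 0.127/(0.0966·10.8) = 0.1217 K/W
ΣR = 0.01949 + 0.1217 = 0.1412 K/W
Q = ΔT/ΣR = (1150 °C − 20.7 °C)/0.1412 = 8000 W

Q = 8.00 kW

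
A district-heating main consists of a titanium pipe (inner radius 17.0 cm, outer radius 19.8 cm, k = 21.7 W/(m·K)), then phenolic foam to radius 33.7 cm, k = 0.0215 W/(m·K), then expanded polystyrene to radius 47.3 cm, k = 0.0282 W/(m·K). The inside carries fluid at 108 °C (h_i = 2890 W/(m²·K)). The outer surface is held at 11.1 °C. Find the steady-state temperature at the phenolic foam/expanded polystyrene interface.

T = 42.8 °C

Series thermal resistances, inner to outer:
  R'_conv,in = 1/(2πr h) = 1/(2π·0.170·2890) = 3.239×10^-4 m·K/W
  R'_titanium = ln(0.198/0.170)/(2πk) = 0.1525/(2π·21.7) = 0.001118 m·K/W
  R'_phenolic foam = ln(0.337/0.198)/(2πk) = 0.5318/(2π·0.0215) = 3.937 m·K/W
  R'_expanded polystyrene = ln(0.473/0.337)/(2πk) = 0.3390/(2π·0.0282) = 1.913 m·K/W
ΣR = 3.239×10^-4 + 0.001118 + 3.937 + 1.913 = 5.851 m·K/W
Q' = ΔT/ΣR = (108 °C − 11.1 °C)/5.851 = 16.56 W/m
From the inner boundary to the phenolic foam/expanded polystyrene interface, ΣR_partial = 3.938 m·K/W.
T_interface = T_in − Q'·ΣR_partial = 108 °C − (16.56)(3.938) = 42.8 °C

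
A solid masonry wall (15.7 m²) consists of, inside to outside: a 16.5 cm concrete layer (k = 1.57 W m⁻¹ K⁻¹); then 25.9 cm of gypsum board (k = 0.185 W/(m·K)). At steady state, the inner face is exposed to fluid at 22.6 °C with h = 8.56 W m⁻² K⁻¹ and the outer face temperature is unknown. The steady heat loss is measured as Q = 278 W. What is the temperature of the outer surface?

T_out = -6.12 °C

Sum the resistances:
  R_conv,in = 1/(hA) = 1/(8.56·15.7) = 0.007441 K/W
  R_concrete = L/(kA) = 0.165/(1.57·15.7) = 0.006694 K/W
  R_gypsum board = L/(kA) = 0.259/(0.185·15.7) = 0.08917 K/W
ΣR = 0.1033 K/W
ΔT = Q·ΣR = 278 × 0.1033 = 28.72 K
Heat flows outward, so T_out = T_in − ΔT = 22.6 − 28.72 = -6.12 °C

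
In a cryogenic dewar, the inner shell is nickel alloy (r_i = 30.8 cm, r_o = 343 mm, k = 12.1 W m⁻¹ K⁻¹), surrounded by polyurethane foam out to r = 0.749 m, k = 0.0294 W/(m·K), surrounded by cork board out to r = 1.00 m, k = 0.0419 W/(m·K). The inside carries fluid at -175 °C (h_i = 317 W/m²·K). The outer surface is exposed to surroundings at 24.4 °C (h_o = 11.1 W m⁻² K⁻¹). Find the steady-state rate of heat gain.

Q = 40.5 W

Treat each layer as a resistance in series:
  R_conv,in = 1/(4πr²h) = 1/(4π·0.308²·317) = 0.002646 K/W
  R_nickel alloy = (1/0.308 − 1/0.343)/(4πk) = 0.3313/(4π·12.1) = 0.002179 K/W
  R_polyurethane foam = (1/0.343 − 1/0.749)/(4πk) = 1.580/(4π·0.0294) = 4.278 K/W
  R_cork board = (1/0.749 − 1/1.00)/(4πk) = 0.3351/(4π·0.0419) = 0.6365 K/W
  R_conv,out = 1/(4πr²h) = 1/(4π·1.00²·11.1) = 0.007169 K/W
ΣR = 0.002646 + 0.002179 + 4.278 + 0.6365 + 0.007169 = 4.926 K/W
Q = ΔT/ΣR = (-175 °C − 24.4 °C)/4.926 = -40.5 W
(Negative Q ⇒ heat flows inward; heat gain = 40.5 W.)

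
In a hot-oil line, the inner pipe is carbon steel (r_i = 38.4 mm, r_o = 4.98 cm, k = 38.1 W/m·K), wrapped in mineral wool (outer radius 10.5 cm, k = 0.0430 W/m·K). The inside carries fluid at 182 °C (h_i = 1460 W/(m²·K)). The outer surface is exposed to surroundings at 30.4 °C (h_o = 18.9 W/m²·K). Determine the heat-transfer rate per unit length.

Resistance network (inner→outer):
  R'_conv,in = 1/(2πr h) = 1/(2π·0.0384·1460) = 0.002839 m·K/W
  R'_carbon steel = ln(0.0498/0.0384)/(2πk) = 0.2600/(2π·38.1) = 0.001086 m·K/W
  R'_mineral wool = ln(0.105/0.0498)/(2πk) = 0.7459/(2π·0.0430) = 2.761 m·K/W
  R'_conv,out = 1/(2πr h) = 1/(2π·0.105·18.9) = 0.08020 m·K/W
ΣR = 0.002839 + 0.001086 + 2.761 + 0.08020 = 2.845 m·K/W
Q' = ΔT/ΣR = (182 °C − 30.4 °C)/2.845 = 53.3 W/m

Q' = 53.3 W/m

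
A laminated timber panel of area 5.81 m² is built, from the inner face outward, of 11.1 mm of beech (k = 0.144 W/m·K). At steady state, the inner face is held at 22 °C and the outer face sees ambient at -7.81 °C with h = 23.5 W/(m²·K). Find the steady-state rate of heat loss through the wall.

Q = 1450 W

Series thermal resistances, inner to outer:
  R_beech = L/(kA) = 0.0111/(0.144·5.81) = 0.01327 K/W
  R_conv,out = 1/(hA) = 1/(23.5·5.81) = 0.007324 K/W
ΣR = 0.01327 + 0.007324 = 0.02059 K/W
Q = ΔT/ΣR = (22 °C − -7.81 °C)/0.02059 = 1450 W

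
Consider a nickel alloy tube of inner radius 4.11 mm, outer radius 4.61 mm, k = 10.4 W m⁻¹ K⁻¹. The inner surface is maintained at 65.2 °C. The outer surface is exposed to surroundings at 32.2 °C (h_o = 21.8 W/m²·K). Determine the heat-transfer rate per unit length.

Q' = 20.8 W/m

Resistance network (inner→outer):
  R'_nickel alloy = ln(0.00461/0.00411)/(2πk) = 0.1148/(2π·10.4) = 0.001757 m·K/W
  R'_conv,out = 1/(2πr h) = 1/(2π·0.00461·21.8) = 1.584 m·K/W
ΣR = 0.001757 + 1.584 = 1.586 m·K/W
Q' = ΔT/ΣR = (65.2 °C − 32.2 °C)/1.586 = 20.8 W/m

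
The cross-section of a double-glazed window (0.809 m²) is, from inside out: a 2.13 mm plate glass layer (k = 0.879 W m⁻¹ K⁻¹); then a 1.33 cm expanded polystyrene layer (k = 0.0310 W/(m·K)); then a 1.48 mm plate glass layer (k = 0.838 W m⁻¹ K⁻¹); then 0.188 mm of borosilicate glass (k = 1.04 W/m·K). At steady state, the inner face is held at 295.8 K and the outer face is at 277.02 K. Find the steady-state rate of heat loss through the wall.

Q = 35.1 W

Series thermal resistances, inner to outer:
  R_plate glass = L/(kA) = 0.00213/(0.879·0.809) = 0.002995 K/W
  R_expanded polystyrene = L/(kA) = 0.0133/(0.0310·0.809) = 0.5303 K/W
  R_plate glass = L/(kA) = 0.00148/(0.838·0.809) = 0.002183 K/W
  R_borosilicate glass = L/(kA) = 1.88×10^-4/(1.04·0.809) = 2.234×10^-4 K/W
ΣR = 0.002995 + 0.5303 + 0.002183 + 2.234×10^-4 = 0.5357 K/W
Q = ΔT/ΣR = (295.8 K − 277.02 K)/0.5357 = 35.1 W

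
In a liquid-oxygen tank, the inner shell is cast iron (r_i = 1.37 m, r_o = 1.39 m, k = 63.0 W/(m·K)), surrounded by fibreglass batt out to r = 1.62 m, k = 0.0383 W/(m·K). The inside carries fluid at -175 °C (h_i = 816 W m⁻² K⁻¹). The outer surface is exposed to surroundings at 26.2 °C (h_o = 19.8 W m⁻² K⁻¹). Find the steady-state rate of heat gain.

Q = 941 W

Resistance network (inner→outer):
  R_conv,in = 1/(4πr²h) = 1/(4π·1.37²·816) = 5.196×10^-5 K/W
  R_cast iron = (1/1.37 − 1/1.39)/(4πk) = 0.01050/(4π·63.0) = 1.327×10^-5 K/W
  R_fibreglass batt = (1/1.39 − 1/1.62)/(4πk) = 0.1021/(4π·0.0383) = 0.2122 K/W
  R_conv,out = 1/(4πr²h) = 1/(4π·1.62²·19.8) = 0.001531 K/W
ΣR = 5.196×10^-5 + 1.327×10^-5 + 0.2122 + 0.001531 = 0.2138 K/W
Q = ΔT/ΣR = (-175 °C − 26.2 °C)/0.2138 = -941 W
(Negative Q ⇒ heat flows inward; heat gain = 941 W.)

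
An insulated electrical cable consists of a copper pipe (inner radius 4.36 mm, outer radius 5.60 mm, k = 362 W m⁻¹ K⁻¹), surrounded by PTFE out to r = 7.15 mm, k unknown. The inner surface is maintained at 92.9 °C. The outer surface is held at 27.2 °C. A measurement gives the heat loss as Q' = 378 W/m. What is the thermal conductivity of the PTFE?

k = 0.224 W/m·K

ΣR = ΔT/Q' = |92.9 − 27.2|/378 = 0.1738 m·K/W
Known resistances:
  R'_copper = ln(0.00560/0.00436)/(2πk) = 0.2503/(2π·362) = 1.100×10^-4 m·K/W
R_PTFE = ΣR − ΣR_known = 0.1738 − 1.100×10^-4 = 0.1737 m·K/W
ln(r₂/r₁)/(2πk) = 0.1737 ⇒ k = 0.2443/(2π·0.1737) = 0.224 W/m·K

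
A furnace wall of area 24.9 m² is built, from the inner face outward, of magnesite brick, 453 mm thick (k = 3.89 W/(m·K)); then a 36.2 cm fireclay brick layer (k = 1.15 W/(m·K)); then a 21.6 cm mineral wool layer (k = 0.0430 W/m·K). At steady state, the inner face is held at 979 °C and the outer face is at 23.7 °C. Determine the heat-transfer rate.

Q = 4.36 kW

Treat each layer as a resistance in series:
  R_magnesite brick = L/(kA) = 0.453/(3.89·24.9) = 0.004677 K/W
  R_fireclay brick = L/(kA) = 0.362/(1.15·24.9) = 0.01264 K/W
  R_mineral wool = L/(kA) = 0.216/(0.0430·24.9) = 0.2017 K/W
ΣR = 0.004677 + 0.01264 + 0.2017 = 0.2190 K/W
Q = ΔT/ΣR = (979 °C − 23.7 °C)/0.2190 = 4360 W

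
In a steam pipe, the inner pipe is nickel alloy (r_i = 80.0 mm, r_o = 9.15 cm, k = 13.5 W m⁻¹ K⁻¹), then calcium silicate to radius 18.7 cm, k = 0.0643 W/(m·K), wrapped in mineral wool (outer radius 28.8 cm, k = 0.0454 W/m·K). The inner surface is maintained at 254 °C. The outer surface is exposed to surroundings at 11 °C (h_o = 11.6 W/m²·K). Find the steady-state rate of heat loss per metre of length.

Q' = 72.9 W/m

Resistance network (inner→outer):
  R'_nickel alloy = ln(0.0915/0.0800)/(2πk) = 0.1343/(2π·13.5) = 0.001583 m·K/W
  R'_calcium silicate = ln(0.187/0.0915)/(2πk) = 0.7148/(2π·0.0643) = 1.769 m·K/W
  R'_mineral wool = ln(0.288/0.187)/(2πk) = 0.4319/(2π·0.0454) = 1.514 m·K/W
  R'_conv,out = 1/(2πr h) = 1/(2π·0.288·11.6) = 0.04764 m·K/W
ΣR = 0.001583 + 1.769 + 1.514 + 0.04764 = 3.332 m·K/W
Q' = ΔT/ΣR = (254 °C − 11 °C)/3.332 = 72.9 W/m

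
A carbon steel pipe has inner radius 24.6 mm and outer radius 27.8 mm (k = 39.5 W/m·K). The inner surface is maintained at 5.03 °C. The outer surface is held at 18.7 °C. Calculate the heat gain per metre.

Q' = 27.7 kW/m

Q' = 2πk·ΔT/ln(r₂/r₁) = 2π × 39.5 × 13.67 / ln(0.0278/0.0246) = 27700 W/m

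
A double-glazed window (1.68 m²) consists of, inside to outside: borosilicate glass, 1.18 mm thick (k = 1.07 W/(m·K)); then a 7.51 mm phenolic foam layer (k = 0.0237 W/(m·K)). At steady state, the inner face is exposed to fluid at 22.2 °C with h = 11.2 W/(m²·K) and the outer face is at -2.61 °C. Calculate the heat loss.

Resistance network (inner→outer):
  R_conv,in = 1/(hA) = 1/(11.2·1.68) = 0.05315 K/W
  R_borosilicate glass = L/(kA) = 0.00118/(1.07·1.68) = 6.564×10^-4 K/W
  R_phenolic foam = L/(kA) = 0.00751/(0.0237·1.68) = 0.1886 K/W
ΣR = 0.05315 + 6.564×10^-4 + 0.1886 = 0.2424 K/W
Q = ΔT/ΣR = (22.2 °C − -2.61 °C)/0.2424 = 102 W

Q = 102 W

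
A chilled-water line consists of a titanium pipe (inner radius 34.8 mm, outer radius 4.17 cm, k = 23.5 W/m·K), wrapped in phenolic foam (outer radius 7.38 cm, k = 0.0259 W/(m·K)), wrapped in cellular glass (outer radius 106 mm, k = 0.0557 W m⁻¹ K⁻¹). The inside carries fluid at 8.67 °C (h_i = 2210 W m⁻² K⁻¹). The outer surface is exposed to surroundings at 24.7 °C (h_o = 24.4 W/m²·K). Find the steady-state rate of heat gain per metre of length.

Resistance network (inner→outer):
  R'_conv,in = 1/(2πr h) = 1/(2π·0.0348·2210) = 0.002069 m·K/W
  R'_titanium = ln(0.0417/0.0348)/(2πk) = 0.1809/(2π·23.5) = 0.001225 m·K/W
  R'_phenolic foam = ln(0.0738/0.0417)/(2πk) = 0.5709/(2π·0.0259) = 3.508 m·K/W
  R'_cellular glass = ln(0.106/0.0738)/(2πk) = 0.3621/(2π·0.0557) = 1.035 m·K/W
  R'_conv,out = 1/(2πr h) = 1/(2π·0.106·24.4) = 0.06154 m·K/W
ΣR = 0.002069 + 0.001225 + 3.508 + 1.035 + 0.06154 = 4.608 m·K/W
Q' = ΔT/ΣR = (8.67 °C − 24.7 °C)/4.608 = -3.48 W/m
(Negative Q' ⇒ heat flows inward; heat gain = 3.48 W/m.)

Q' = 3.48 W/m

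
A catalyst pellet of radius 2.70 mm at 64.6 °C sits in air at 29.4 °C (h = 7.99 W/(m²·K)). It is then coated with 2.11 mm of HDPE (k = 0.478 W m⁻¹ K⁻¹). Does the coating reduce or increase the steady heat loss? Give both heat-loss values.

Critical radius for a sphere: r_cr = 2k/h = 0.120 m = 12.0 cm.
Outer radius after coating: r₂ = 0.00270 + 0.00211 = 0.00481 m.
Since r₁ < r_cr and r₂ ≤ r_cr, the coating moves toward the maximum at r_cr — heat loss rises.
Bare: R = 1/(4πr₁²h) = 1366 K/W; Q = 35.2/1366 = 0.0258 W.
Coated: R = R_cond + R_conv = 457.5 K/W; Q = 35.2/457.5 = 0.0769 W.

increases: 0.0258 → 0.0769 W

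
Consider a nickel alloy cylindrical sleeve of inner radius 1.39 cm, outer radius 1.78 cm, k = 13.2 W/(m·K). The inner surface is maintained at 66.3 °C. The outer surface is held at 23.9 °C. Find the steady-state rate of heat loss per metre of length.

Q' = 14.2 kW/m

Q' = 2πk·ΔT/ln(r₂/r₁) = 2π × 13.2 × 42.4 / ln(0.0178/0.0139) = 14200 W/m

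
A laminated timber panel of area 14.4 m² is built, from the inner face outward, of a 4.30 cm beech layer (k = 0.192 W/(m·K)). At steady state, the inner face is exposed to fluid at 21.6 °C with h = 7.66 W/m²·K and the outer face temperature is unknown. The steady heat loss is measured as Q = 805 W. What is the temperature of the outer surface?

T_out = 1.78 °C

Sum the resistances:
  R_conv,in = 1/(hA) = 1/(7.66·14.4) = 0.009066 K/W
  R_beech = L/(kA) = 0.0430/(0.192·14.4) = 0.01555 K/W
ΣR = 0.02462 K/W
ΔT = Q·ΣR = 805 × 0.02462 = 19.82 K
Heat flows outward, so T_out = T_in − ΔT = 21.6 − 19.82 = 1.78 °C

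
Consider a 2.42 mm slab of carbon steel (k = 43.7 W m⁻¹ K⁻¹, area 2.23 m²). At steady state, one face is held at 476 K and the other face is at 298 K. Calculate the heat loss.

Q = 7.17×10^6 W

Q = kA·ΔT/L = 43.7 × 2.23 × |476 K − 298 K| / 0.00242 = 7.17×10^6 W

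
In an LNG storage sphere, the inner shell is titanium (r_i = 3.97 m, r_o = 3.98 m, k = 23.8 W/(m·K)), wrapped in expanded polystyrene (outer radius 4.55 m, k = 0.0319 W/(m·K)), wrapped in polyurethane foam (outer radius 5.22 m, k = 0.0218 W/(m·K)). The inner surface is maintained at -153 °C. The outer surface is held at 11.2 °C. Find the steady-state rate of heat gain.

Q = 905 W

Resistance network (inner→outer):
  R_titanium = (1/3.97 − 1/3.98)/(4πk) = 6.329×10^-4/(4π·23.8) = 2.116×10^-6 K/W
  R_expanded polystyrene = (1/3.98 − 1/4.55)/(4πk) = 0.03148/(4π·0.0319) = 0.07852 K/W
  R_polyurethane foam = (1/4.55 − 1/5.22)/(4πk) = 0.02821/(4π·0.0218) = 0.1030 K/W
ΣR = 2.116×10^-6 + 0.07852 + 0.1030 = 0.1815 K/W
Q = ΔT/ΣR = (-153 °C − 11.2 °C)/0.1815 = -905 W
(Negative Q ⇒ heat flows inward; heat gain = 905 W.)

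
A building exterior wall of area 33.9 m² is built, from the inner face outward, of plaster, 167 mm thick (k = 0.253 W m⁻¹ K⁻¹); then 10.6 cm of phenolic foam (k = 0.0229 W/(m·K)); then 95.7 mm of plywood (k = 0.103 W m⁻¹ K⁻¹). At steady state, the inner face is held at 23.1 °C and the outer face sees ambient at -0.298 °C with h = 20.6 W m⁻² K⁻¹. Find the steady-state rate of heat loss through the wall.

Q = 127 W

Resistance network (inner→outer):
  R_plaster = L/(kA) = 0.167/(0.253·33.9) = 0.01947 K/W
  R_phenolic foam = L/(kA) = 0.106/(0.0229·33.9) = 0.1365 K/W
  R_plywood = L/(kA) = 0.0957/(0.103·33.9) = 0.02741 K/W
  R_conv,out = 1/(hA) = 1/(20.6·33.9) = 0.001432 K/W
ΣR = 0.01947 + 0.1365 + 0.02741 + 0.001432 = 0.1848 K/W
Q = ΔT/ΣR = (23.1 °C − -0.298 °C)/0.1848 = 127 W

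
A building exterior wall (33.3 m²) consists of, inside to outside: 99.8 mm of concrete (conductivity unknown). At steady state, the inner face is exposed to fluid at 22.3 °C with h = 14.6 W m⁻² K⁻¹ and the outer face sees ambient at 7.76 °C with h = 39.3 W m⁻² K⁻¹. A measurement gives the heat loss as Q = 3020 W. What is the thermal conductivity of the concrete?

k = 1.50 W/m·K

ΣR = ΔT/Q = |22.3 − 7.76|/3020 = 0.004815 K/W
Known resistances:
  R_conv,in = 1/(hA) = 1/(14.6·33.3) = 0.002057 K/W
  R_conv,out = 1/(hA) = 1/(39.3·33.3) = 7.641×10^-4 K/W
R_concrete = ΣR − ΣR_known = 0.004815 − 0.002821 = 0.001994 K/W
L/(kA) = 0.001994 ⇒ k = 0.0998/(0.001994·33.3) = 1.50 W/m·K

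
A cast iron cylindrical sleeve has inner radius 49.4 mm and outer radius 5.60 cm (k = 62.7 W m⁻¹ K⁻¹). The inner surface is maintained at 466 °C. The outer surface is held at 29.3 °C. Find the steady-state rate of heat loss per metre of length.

Q' = 1370 kW/m

Q' = 2πk·ΔT/ln(r₂/r₁) = 2π × 62.7 × 436.7 / ln(0.0560/0.0494) = 1.37×10^6 W/m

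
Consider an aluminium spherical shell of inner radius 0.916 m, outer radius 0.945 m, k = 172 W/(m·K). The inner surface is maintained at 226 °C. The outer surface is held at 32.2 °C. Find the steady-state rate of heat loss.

Q = 4πk·ΔT/(1/r₁ − 1/r₂) = 4π × 172 × 193.8 / (1/0.916 − 1/0.945) = 1.25×10^7 W

Q = 12500 kW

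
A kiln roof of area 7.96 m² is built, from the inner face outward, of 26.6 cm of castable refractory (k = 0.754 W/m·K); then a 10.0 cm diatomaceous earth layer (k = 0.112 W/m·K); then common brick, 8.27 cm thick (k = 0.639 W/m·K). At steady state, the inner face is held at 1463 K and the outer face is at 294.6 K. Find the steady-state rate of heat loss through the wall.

Q = 6.76 kW

Series thermal resistances, inner to outer:
  R_castable refractory = L/(kA) = 0.266/(0.754·7.96) = 0.04432 K/W
  R_diatomaceous earth = L/(kA) = 0.100/(0.112·7.96) = 0.1122 K/W
  R_common brick = L/(kA) = 0.0827/(0.639·7.96) = 0.01626 K/W
ΣR = 0.04432 + 0.1122 + 0.01626 = 0.1728 K/W
Q = ΔT/ΣR = (1463 K − 294.6 K)/0.1728 = 6760 W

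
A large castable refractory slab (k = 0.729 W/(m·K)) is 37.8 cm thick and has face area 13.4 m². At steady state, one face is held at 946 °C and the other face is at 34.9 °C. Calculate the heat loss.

Q = 23500 W

Q = kA·ΔT/L = 0.729 × 13.4 × |946 °C − 34.9 °C| / 0.378 = 23500 W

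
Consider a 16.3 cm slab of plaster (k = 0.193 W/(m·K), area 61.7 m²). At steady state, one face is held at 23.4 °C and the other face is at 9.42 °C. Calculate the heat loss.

Q = kA·ΔT/L = 0.193 × 61.7 × |23.4 °C − 9.42 °C| / 0.163 = 1020 W

Q = 1020 W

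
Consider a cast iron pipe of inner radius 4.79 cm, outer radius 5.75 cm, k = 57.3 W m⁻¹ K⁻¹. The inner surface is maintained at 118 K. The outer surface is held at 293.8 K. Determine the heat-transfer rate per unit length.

Q' = 346 kW/m

Q' = 2πk·ΔT/ln(r₂/r₁) = 2π × 57.3 × 175.8 / ln(0.0575/0.0479) = 3.46×10^5 W/m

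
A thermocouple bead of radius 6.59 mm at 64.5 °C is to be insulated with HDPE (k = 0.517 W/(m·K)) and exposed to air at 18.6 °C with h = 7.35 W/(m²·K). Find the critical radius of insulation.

For a sphere, r_cr = 2k_ins/h = 2·0.517/7.35 = 0.141 m = 14.1 cm

r_cr = 14.1 cm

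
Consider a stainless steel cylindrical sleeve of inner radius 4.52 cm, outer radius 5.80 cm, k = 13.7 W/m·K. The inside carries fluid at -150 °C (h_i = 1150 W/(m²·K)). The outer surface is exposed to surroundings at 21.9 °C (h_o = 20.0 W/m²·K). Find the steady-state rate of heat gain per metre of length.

Resistance network (inner→outer):
  R'_conv,in = 1/(2πr h) = 1/(2π·0.0452·1150) = 0.003062 m·K/W
  R'_stainless steel = ln(0.0580/0.0452)/(2πk) = 0.2493/(2π·13.7) = 0.002897 m·K/W
  R'_conv,out = 1/(2πr h) = 1/(2π·0.0580·20.0) = 0.1372 m·K/W
ΣR = 0.003062 + 0.002897 + 0.1372 = 0.1432 m·K/W
Q' = ΔT/ΣR = (-150 °C − 21.9 °C)/0.1432 = -1200 W/m
(Negative Q' ⇒ heat flows inward; heat gain = 1200 W/m.)

Q' = 1200 W/m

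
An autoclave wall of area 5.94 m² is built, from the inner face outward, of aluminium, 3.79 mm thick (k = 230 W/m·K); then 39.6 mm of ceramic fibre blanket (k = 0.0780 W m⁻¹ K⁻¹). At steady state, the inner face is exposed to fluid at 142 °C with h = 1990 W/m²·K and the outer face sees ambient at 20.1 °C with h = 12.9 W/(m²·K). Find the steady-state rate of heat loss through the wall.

Treat each layer as a resistance in series:
  R_conv,in = 1/(hA) = 1/(1990·5.94) = 8.460×10^-5 K/W
  R_aluminium = L/(kA) = 0.00379/(230·5.94) = 2.774×10^-6 K/W
  R_ceramic fibre blanket = L/(kA) = 0.0396/(0.0780·5.94) = 0.08547 K/W
  R_conv,out = 1/(hA) = 1/(12.9·5.94) = 0.01305 K/W
ΣR = 8.460×10^-5 + 2.774×10^-6 + 0.08547 + 0.01305 = 0.09861 K/W
Q = ΔT/ΣR = (142 °C − 20.1 °C)/0.09861 = 1240 W

Q = 1240 W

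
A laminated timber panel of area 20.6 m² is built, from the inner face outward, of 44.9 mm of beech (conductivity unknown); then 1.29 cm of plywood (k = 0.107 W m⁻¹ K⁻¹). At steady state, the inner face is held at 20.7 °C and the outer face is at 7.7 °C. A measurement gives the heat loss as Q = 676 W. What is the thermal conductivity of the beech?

ΣR = ΔT/Q = |20.7 − 7.7|/676 = 0.01923 K/W
Known resistances:
  R_plywood = L/(kA) = 0.0129/(0.107·20.6) = 0.005852 K/W
R_beech = ΣR − ΣR_known = 0.01923 − 0.005852 = 0.01338 K/W
L/(kA) = 0.01338 ⇒ k = 0.0449/(0.01338·20.6) = 0.163 W/m·K

k = 0.163 W/m·K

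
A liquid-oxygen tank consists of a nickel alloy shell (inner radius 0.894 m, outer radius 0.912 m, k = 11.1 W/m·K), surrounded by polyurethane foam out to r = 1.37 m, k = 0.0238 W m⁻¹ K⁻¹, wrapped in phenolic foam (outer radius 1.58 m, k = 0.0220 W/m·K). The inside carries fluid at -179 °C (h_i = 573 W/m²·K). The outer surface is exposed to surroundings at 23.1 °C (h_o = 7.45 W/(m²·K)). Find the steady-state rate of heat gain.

Q = 128 W

Series thermal resistances, inner to outer:
  R_conv,in = 1/(4πr²h) = 1/(4π·0.894²·573) = 1.738×10^-4 K/W
  R_nickel alloy = (1/0.894 − 1/0.912)/(4πk) = 0.02208/(4π·11.1) = 1.583×10^-4 K/W
  R_polyurethane foam = (1/0.912 − 1/1.37)/(4πk) = 0.3666/(4π·0.0238) = 1.226 K/W
  R_phenolic foam = (1/1.37 − 1/1.58)/(4πk) = 0.09702/(4π·0.0220) = 0.3509 K/W
  R_conv,out = 1/(4πr²h) = 1/(4π·1.58²·7.45) = 0.004279 K/W
ΣR = 1.738×10^-4 + 1.583×10^-4 + 1.226 + 0.3509 + 0.004279 = 1.582 K/W
Q = ΔT/ΣR = (-179 °C − 23.1 °C)/1.582 = -128 W
(Negative Q ⇒ heat flows inward; heat gain = 128 W.)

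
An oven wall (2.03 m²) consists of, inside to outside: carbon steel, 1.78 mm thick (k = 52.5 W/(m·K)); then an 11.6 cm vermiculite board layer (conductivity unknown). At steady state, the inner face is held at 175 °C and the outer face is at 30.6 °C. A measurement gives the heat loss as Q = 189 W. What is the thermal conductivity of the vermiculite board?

ΣR = ΔT/Q = |175 − 30.6|/189 = 0.7640 K/W
Known resistances:
  R_carbon steel = L/(kA) = 0.00178/(52.5·2.03) = 1.670×10^-5 K/W
R_vermiculite board = ΣR − ΣR_known = 0.7640 − 1.670×10^-5 = 0.7640 K/W
L/(kA) = 0.7640 ⇒ k = 0.116/(0.7640·2.03) = 0.0748 W/m·K

k = 0.0748 W/m·K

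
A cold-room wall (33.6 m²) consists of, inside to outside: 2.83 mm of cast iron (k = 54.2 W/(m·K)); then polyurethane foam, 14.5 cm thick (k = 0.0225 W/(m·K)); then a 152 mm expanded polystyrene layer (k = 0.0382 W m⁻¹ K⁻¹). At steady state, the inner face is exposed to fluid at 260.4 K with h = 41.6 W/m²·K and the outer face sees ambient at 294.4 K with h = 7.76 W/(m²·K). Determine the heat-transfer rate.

Q = 108 W

Resistance network (inner→outer):
  R_conv,in = 1/(hA) = 1/(41.6·33.6) = 7.154×10^-4 K/W
  R_cast iron = L/(kA) = 0.00283/(54.2·33.6) = 1.554×10^-6 K/W
  R_polyurethane foam = L/(kA) = 0.145/(0.0225·33.6) = 0.1918 K/W
  R_expanded polystyrene = L/(kA) = 0.152/(0.0382·33.6) = 0.1184 K/W
  R_conv,out = 1/(hA) = 1/(7.76·33.6) = 0.003835 K/W
ΣR = 7.154×10^-4 + 1.554×10^-6 + 0.1918 + 0.1184 + 0.003835 = 0.3148 K/W
Q = ΔT/ΣR = (260.4 K − 294.4 K)/0.3148 = -108 W
(Negative Q ⇒ heat flows inward; heat gain = 108 W.)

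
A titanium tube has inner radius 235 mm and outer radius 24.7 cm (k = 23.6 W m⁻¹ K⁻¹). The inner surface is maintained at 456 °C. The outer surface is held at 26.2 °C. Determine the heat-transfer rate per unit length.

Q' = 1280 kW/m

Q' = 2πk·ΔT/ln(r₂/r₁) = 2π × 23.6 × 429.8 / ln(0.247/0.235) = 1.28×10^6 W/m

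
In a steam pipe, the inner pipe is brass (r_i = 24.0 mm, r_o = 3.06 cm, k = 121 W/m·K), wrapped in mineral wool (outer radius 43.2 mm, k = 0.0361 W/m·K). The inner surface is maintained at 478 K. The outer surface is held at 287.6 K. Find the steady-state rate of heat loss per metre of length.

Resistance network (inner→outer):
  R'_brass = ln(0.0306/0.0240)/(2πk) = 0.2429/(2π·121) = 3.196×10^-4 m·K/W
  R'_mineral wool = ln(0.0432/0.0306)/(2πk) = 0.3448/(2π·0.0361) = 1.520 m·K/W
ΣR = 3.196×10^-4 + 1.520 = 1.520 m·K/W
Q' = ΔT/ΣR = (478 K − 287.6 K)/1.520 = 125 W/m

Q' = 125 W/m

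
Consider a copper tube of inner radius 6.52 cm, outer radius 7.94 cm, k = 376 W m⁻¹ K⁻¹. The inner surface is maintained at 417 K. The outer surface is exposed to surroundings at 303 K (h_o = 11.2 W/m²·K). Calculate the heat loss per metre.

Resistance network (inner→outer):
  R'_copper = ln(0.0794/0.0652)/(2πk) = 0.1970/(2π·376) = 8.340×10^-5 m·K/W
  R'_conv,out = 1/(2πr h) = 1/(2π·0.0794·11.2) = 0.1790 m·K/W
ΣR = 8.340×10^-5 + 0.1790 = 0.1791 m·K/W
Q' = ΔT/ΣR = (417 K − 303 K)/0.1791 = 637 W/m

Q' = 637 W/m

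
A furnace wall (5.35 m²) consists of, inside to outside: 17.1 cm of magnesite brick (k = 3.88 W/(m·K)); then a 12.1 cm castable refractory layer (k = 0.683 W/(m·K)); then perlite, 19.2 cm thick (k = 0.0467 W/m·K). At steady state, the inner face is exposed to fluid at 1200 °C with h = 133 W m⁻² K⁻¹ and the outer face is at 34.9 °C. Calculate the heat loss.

Q = 1440 W

Treat each layer as a resistance in series:
  R_conv,in = 1/(hA) = 1/(133·5.35) = 0.001405 K/W
  R_magnesite brick = L/(kA) = 0.171/(3.88·5.35) = 0.008238 K/W
  R_castable refractory = L/(kA) = 0.121/(0.683·5.35) = 0.03311 K/W
  R_perlite = L/(kA) = 0.192/(0.0467·5.35) = 0.7685 K/W
ΣR = 0.001405 + 0.008238 + 0.03311 + 0.7685 = 0.8113 K/W
Q = ΔT/ΣR = (1200 °C − 34.9 °C)/0.8113 = 1440 W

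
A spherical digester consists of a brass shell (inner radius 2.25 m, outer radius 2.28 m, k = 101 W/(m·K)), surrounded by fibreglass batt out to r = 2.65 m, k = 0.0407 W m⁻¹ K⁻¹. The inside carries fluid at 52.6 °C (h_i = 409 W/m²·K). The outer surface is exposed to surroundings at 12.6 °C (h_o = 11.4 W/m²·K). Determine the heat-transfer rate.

Treat each layer as a resistance in series:
  R_conv,in = 1/(4πr²h) = 1/(4π·2.25²·409) = 3.843×10^-5 K/W
  R_brass = (1/2.25 − 1/2.28)/(4πk) = 0.005848/(4π·101) = 4.608×10^-6 K/W
  R_fibreglass batt = (1/2.28 − 1/2.65)/(4πk) = 0.06124/(4π·0.0407) = 0.1197 K/W
  R_conv,out = 1/(4πr²h) = 1/(4π·2.65²·11.4) = 9.940×10^-4 K/W
ΣR = 3.843×10^-5 + 4.608×10^-6 + 0.1197 + 9.940×10^-4 = 0.1207 K/W
Q = ΔT/ΣR = (52.6 °C − 12.6 °C)/0.1207 = 331 W

Q = 331 W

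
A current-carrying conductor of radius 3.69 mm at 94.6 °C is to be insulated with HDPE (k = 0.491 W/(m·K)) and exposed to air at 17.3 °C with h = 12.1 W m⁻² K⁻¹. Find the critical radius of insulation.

For a cylinder, r_cr = k_ins/h = 0.491/12.1 = 0.0406 m = 4.06 cm

r_cr = 4.06 cm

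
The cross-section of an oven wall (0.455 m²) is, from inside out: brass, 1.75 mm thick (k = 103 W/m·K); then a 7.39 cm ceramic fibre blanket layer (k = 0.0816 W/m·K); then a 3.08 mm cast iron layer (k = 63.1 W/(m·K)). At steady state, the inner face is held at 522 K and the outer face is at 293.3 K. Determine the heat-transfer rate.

Q = 115 W

Treat each layer as a resistance in series:
  R_brass = L/(kA) = 0.00175/(103·0.455) = 3.734×10^-5 K/W
  R_ceramic fibre blanket = L/(kA) = 0.0739/(0.0816·0.455) = 1.990 K/W
  R_cast iron = L/(kA) = 0.00308/(63.1·0.455) = 1.073×10^-4 K/W
ΣR = 3.734×10^-5 + 1.990 + 1.073×10^-4 = 1.990 K/W
Q = ΔT/ΣR = (522 K − 293.3 K)/1.990 = 115 W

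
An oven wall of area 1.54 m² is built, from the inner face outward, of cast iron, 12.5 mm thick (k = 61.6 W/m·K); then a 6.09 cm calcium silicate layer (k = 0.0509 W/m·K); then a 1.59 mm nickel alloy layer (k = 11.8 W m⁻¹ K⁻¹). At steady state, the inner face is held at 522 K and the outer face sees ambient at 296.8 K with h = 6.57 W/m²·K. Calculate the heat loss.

Q = 257 W

Series thermal resistances, inner to outer:
  R_cast iron = L/(kA) = 0.0125/(61.6·1.54) = 1.318×10^-4 K/W
  R_calcium silicate = L/(kA) = 0.0609/(0.0509·1.54) = 0.7769 K/W
  R_nickel alloy = L/(kA) = 0.00159/(11.8·1.54) = 8.750×10^-5 K/W
  R_conv,out = 1/(hA) = 1/(6.57·1.54) = 0.09884 K/W
ΣR = 1.318×10^-4 + 0.7769 + 8.750×10^-5 + 0.09884 = 0.8760 K/W
Q = ΔT/ΣR = (522 K − 296.8 K)/0.8760 = 257 W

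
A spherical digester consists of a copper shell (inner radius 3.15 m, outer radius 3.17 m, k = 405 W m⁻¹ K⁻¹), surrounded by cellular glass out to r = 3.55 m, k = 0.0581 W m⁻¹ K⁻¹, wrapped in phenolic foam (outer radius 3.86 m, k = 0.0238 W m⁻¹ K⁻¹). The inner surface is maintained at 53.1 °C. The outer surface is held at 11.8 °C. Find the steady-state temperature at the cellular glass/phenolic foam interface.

Treat each layer as a resistance in series:
  R_copper = (1/3.15 − 1/3.17)/(4πk) = 0.002003/(4π·405) = 3.935×10^-7 K/W
  R_cellular glass = (1/3.17 − 1/3.55)/(4πk) = 0.03377/(4π·0.0581) = 0.04625 K/W
  R_phenolic foam = (1/3.55 − 1/3.86)/(4πk) = 0.02262/(4π·0.0238) = 0.07564 K/W
ΣR = 3.935×10^-7 + 0.04625 + 0.07564 = 0.1219 K/W
Q = ΔT/ΣR = (53.1 °C − 11.8 °C)/0.1219 = 338.8 W
From the inner boundary to the cellular glass/phenolic foam interface, ΣR_partial = 0.04625 K/W.
T_interface = T_in − Q·ΣR_partial = 53.1 °C − (338.8)(0.04625) = 37.4 °C

T = 37.4 °C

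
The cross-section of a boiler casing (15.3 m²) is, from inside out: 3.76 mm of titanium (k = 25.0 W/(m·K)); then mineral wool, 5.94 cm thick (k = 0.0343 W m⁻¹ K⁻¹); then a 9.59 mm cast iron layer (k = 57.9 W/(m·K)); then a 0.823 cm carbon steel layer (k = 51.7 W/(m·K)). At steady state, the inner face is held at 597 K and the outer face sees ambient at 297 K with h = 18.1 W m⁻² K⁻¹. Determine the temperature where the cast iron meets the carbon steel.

Series thermal resistances, inner to outer:
  R_titanium = L/(kA) = 0.00376/(25.0·15.3) = 9.830×10^-6 K/W
  R_mineral wool = L/(kA) = 0.0594/(0.0343·15.3) = 0.1132 K/W
  R_cast iron = L/(kA) = 0.00959/(57.9·15.3) = 1.083×10^-5 K/W
  R_carbon steel = L/(kA) = 0.00823/(51.7·15.3) = 1.040×10^-5 K/W
  R_conv,out = 1/(hA) = 1/(18.1·15.3) = 0.003611 K/W
ΣR = 9.830×10^-6 + 0.1132 + 1.083×10^-5 + 1.040×10^-5 + 0.003611 = 0.1168 K/W
Q = ΔT/ΣR = (597 K − 297 K)/0.1168 = 2568 W
From the inner boundary to the cast iron/carbon steel interface, ΣR_partial = 0.1132 K/W.
T_interface = T_in − Q·ΣR_partial = 597 K − (2568)(0.1132) = 306.3 K

T = 306.3 K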